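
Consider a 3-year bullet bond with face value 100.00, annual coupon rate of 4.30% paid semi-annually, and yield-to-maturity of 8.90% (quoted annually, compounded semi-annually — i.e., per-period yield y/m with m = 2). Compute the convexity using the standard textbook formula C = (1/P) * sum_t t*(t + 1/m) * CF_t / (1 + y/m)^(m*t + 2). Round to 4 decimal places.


Coupon per period c = face * coupon_rate / m = 2.150000
Periods per year m = 2; per-period yield y/m = 0.044500
Number of cashflows N = 6
Cashflows (t years, CF_t, discount factor 1/(1+y/m)^(m*t), PV):
  t = 0.5000: CF_t = 2.150000, DF = 0.957396, PV = 2.058401
  t = 1.0000: CF_t = 2.150000, DF = 0.916607, PV = 1.970705
  t = 1.5000: CF_t = 2.150000, DF = 0.877556, PV = 1.886745
  t = 2.0000: CF_t = 2.150000, DF = 0.840168, PV = 1.806362
  t = 2.5000: CF_t = 2.150000, DF = 0.804374, PV = 1.729403
  t = 3.0000: CF_t = 102.150000, DF = 0.770104, PV = 78.666115
Price P = sum_t PV_t = 88.117731
Convexity numerator sum_t t*(t + 1/m) * CF_t / (1+y/m)^(m*t + 2):
  t = 0.5000: term = 0.943372
  t = 1.0000: term = 2.709542
  t = 1.5000: term = 5.188209
  t = 2.0000: term = 8.278617
  t = 2.5000: term = 11.888871
  t = 3.0000: term = 757.111975
Convexity = (1/P) * sum = 786.120587 / 88.117731 = 8.921253

Answer: Convexity = 8.9213


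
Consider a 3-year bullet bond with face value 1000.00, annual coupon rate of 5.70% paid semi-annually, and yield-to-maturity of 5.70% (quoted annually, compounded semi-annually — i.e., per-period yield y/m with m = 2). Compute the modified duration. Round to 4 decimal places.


Coupon per period c = face * coupon_rate / m = 28.500000
Periods per year m = 2; per-period yield y/m = 0.028500
Number of cashflows N = 6
Cashflows (t years, CF_t, discount factor 1/(1+y/m)^(m*t), PV):
  t = 0.5000: CF_t = 28.500000, DF = 0.972290, PV = 27.710258
  t = 1.0000: CF_t = 28.500000, DF = 0.945347, PV = 26.942399
  t = 1.5000: CF_t = 28.500000, DF = 0.919152, PV = 26.195818
  t = 2.0000: CF_t = 28.500000, DF = 0.893682, PV = 25.469926
  t = 2.5000: CF_t = 28.500000, DF = 0.868917, PV = 24.764147
  t = 3.0000: CF_t = 1028.500000, DF = 0.844840, PV = 868.917452
Price P = sum_t PV_t = 1000.000000
First compute Macaulay numerator sum_t t * PV_t:
  t * PV_t at t = 0.5000: 13.855129
  t * PV_t at t = 1.0000: 26.942399
  t * PV_t at t = 1.5000: 39.293728
  t * PV_t at t = 2.0000: 50.939851
  t * PV_t at t = 2.5000: 61.910368
  t * PV_t at t = 3.0000: 2606.752355
Macaulay duration D = 2799.693830 / 1000.000000 = 2.799694
Modified duration = D / (1 + y/m) = 2.799694 / (1 + 0.028500) = 2.722114

Answer: Modified duration = 2.7221


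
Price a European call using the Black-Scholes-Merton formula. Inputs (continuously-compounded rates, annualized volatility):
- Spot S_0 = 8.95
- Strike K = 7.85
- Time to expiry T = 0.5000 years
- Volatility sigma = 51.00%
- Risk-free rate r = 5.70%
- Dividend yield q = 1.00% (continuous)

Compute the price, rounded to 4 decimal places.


Answer: Price = 1.9267

Derivation:
d1 = (ln(S/K) + (r - q + 0.5*sigma^2) * T) / (sigma * sqrt(T)) = 0.60912397
d2 = d1 - sigma * sqrt(T) = 0.24849951
exp(-rT) = 0.97190229; exp(-qT) = 0.99501248
C = S_0 * exp(-qT) * N(d1) - K * exp(-rT) * N(d2)
N(d1) = 0.72877886; N(d2) = 0.59812602
C = 8.9500 * 0.99501248 * 0.72877886 - 7.8500 * 0.97190229 * 0.59812602 = 1.9267


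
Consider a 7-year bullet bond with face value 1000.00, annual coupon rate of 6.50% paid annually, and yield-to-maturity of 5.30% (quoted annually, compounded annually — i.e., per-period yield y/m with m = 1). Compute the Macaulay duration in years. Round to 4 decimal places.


Coupon per period c = face * coupon_rate / m = 65.000000
Periods per year m = 1; per-period yield y/m = 0.053000
Number of cashflows N = 7
Cashflows (t years, CF_t, discount factor 1/(1+y/m)^(m*t), PV):
  t = 1.0000: CF_t = 65.000000, DF = 0.949668, PV = 61.728395
  t = 2.0000: CF_t = 65.000000, DF = 0.901869, PV = 58.621458
  t = 3.0000: CF_t = 65.000000, DF = 0.856475, PV = 55.670900
  t = 4.0000: CF_t = 65.000000, DF = 0.813367, PV = 52.868851
  t = 5.0000: CF_t = 65.000000, DF = 0.772428, PV = 50.207836
  t = 6.0000: CF_t = 65.000000, DF = 0.733550, PV = 47.680756
  t = 7.0000: CF_t = 1065.000000, DF = 0.696629, PV = 741.909632
Price P = sum_t PV_t = 1068.687827
Macaulay numerator sum_t t * PV_t:
  t * PV_t at t = 1.0000: 61.728395
  t * PV_t at t = 2.0000: 117.242916
  t * PV_t at t = 3.0000: 167.012700
  t * PV_t at t = 4.0000: 211.475404
  t * PV_t at t = 5.0000: 251.039178
  t * PV_t at t = 6.0000: 286.084534
  t * PV_t at t = 7.0000: 5193.367424
Macaulay duration D = (sum_t t * PV_t) / P = 6287.950552 / 1068.687827 = 5.883805

Answer: Macaulay duration = 5.8838 years


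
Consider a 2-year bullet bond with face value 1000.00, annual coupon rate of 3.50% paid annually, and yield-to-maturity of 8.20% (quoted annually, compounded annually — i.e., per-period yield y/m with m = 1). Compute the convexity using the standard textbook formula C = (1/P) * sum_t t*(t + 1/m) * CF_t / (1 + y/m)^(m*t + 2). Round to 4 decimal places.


Coupon per period c = face * coupon_rate / m = 35.000000
Periods per year m = 1; per-period yield y/m = 0.082000
Number of cashflows N = 2
Cashflows (t years, CF_t, discount factor 1/(1+y/m)^(m*t), PV):
  t = 1.0000: CF_t = 35.000000, DF = 0.924214, PV = 32.347505
  t = 2.0000: CF_t = 1035.000000, DF = 0.854172, PV = 884.068320
Price P = sum_t PV_t = 916.415825
Convexity numerator sum_t t*(t + 1/m) * CF_t / (1+y/m)^(m*t + 2):
  t = 1.0000: term = 55.260684
  t = 2.0000: term = 4530.879969
Convexity = (1/P) * sum = 4586.140653 / 916.415825 = 5.004432

Answer: Convexity = 5.0044


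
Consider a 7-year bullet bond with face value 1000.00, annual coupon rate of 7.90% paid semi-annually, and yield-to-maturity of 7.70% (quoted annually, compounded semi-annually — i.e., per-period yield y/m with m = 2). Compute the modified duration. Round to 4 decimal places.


Answer: Modified duration = 5.3130

Derivation:
Coupon per period c = face * coupon_rate / m = 39.500000
Periods per year m = 2; per-period yield y/m = 0.038500
Number of cashflows N = 14
Cashflows (t years, CF_t, discount factor 1/(1+y/m)^(m*t), PV):
  t = 0.5000: CF_t = 39.500000, DF = 0.962927, PV = 38.035628
  t = 1.0000: CF_t = 39.500000, DF = 0.927229, PV = 36.625545
  t = 1.5000: CF_t = 39.500000, DF = 0.892854, PV = 35.267737
  t = 2.0000: CF_t = 39.500000, DF = 0.859754, PV = 33.960267
  t = 2.5000: CF_t = 39.500000, DF = 0.827880, PV = 32.701268
  t = 3.0000: CF_t = 39.500000, DF = 0.797188, PV = 31.488944
  t = 3.5000: CF_t = 39.500000, DF = 0.767635, PV = 30.321563
  t = 4.0000: CF_t = 39.500000, DF = 0.739176, PV = 29.197461
  t = 4.5000: CF_t = 39.500000, DF = 0.711773, PV = 28.115032
  t = 5.0000: CF_t = 39.500000, DF = 0.685386, PV = 27.072732
  t = 5.5000: CF_t = 39.500000, DF = 0.659977, PV = 26.069073
  t = 6.0000: CF_t = 39.500000, DF = 0.635509, PV = 25.102622
  t = 6.5000: CF_t = 39.500000, DF = 0.611949, PV = 24.172000
  t = 7.0000: CF_t = 1039.500000, DF = 0.589263, PV = 612.538628
Price P = sum_t PV_t = 1010.668500
First compute Macaulay numerator sum_t t * PV_t:
  t * PV_t at t = 0.5000: 19.017814
  t * PV_t at t = 1.0000: 36.625545
  t * PV_t at t = 1.5000: 52.901605
  t * PV_t at t = 2.0000: 67.920533
  t * PV_t at t = 2.5000: 81.753170
  t * PV_t at t = 3.0000: 94.466831
  t * PV_t at t = 3.5000: 106.125472
  t * PV_t at t = 4.0000: 116.789844
  t * PV_t at t = 4.5000: 126.517646
  t * PV_t at t = 5.0000: 135.363661
  t * PV_t at t = 5.5000: 143.379901
  t * PV_t at t = 6.0000: 150.615732
  t * PV_t at t = 6.5000: 157.118000
  t * PV_t at t = 7.0000: 4287.770396
Macaulay duration D = 5576.366149 / 1010.668500 = 5.517503
Modified duration = D / (1 + y/m) = 5.517503 / (1 + 0.038500) = 5.312954


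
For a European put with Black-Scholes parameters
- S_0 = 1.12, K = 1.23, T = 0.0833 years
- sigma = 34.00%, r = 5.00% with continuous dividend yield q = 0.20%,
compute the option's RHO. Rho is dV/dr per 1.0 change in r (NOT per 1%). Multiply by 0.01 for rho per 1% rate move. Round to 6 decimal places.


d1 = -0.8648977739; d2 = -0.9630276878
phi(d1) = 0.2744564692; exp(-qT) = 0.9998334139; exp(-rT) = 0.9958436616
N(-d2) = 0.8322331857
Rho = -K*T*exp(-rT)*N(-d2) = -1.2300 * 0.0833 * 0.9958436616 * 0.8322331857 = -0.084915

Answer: Rho = -0.084915


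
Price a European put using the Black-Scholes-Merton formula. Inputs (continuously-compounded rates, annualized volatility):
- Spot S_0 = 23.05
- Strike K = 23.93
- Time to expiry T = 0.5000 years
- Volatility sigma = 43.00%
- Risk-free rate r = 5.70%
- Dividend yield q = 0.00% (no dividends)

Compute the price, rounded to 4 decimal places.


d1 = (ln(S/K) + (r - q + 0.5*sigma^2) * T) / (sigma * sqrt(T)) = 0.12253624
d2 = d1 - sigma * sqrt(T) = -0.18151968
exp(-rT) = 0.97190229; exp(-qT) = 1.00000000
P = K * exp(-rT) * N(-d2) - S_0 * exp(-qT) * N(-d1)
N(-d1) = 0.45123717; N(-d2) = 0.57202016
P = 23.9300 * 0.97190229 * 0.57202016 - 23.0500 * 1.00000000 * 0.45123717 = 2.9028

Answer: Price = 2.9028


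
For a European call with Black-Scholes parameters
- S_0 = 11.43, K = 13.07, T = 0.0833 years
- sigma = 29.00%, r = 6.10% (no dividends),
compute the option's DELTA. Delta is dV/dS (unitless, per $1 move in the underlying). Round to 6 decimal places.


Answer: Delta = 0.066892

Derivation:
d1 = -1.4993478842; d2 = -1.5830469284
phi(d1) = 0.1296443208; exp(-qT) = 1.0000000000; exp(-rT) = 0.9949315880
N(d1) = 0.0668917031
Delta = exp(-qT) * N(d1) = 1.0000000000 * 0.0668917031 = 0.066892


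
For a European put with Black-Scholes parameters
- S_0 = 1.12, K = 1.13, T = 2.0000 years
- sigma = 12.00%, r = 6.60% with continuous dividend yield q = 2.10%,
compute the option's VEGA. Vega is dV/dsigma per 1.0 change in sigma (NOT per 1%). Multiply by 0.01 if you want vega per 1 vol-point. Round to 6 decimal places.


Answer: Vega = 0.517156

Derivation:
d1 = 0.5628042747; d2 = 0.3930986472
phi(d1) = 0.3405092939; exp(-qT) = 0.9588697806; exp(-rT) = 0.8763409951
Vega = S * exp(-qT) * phi(d1) * sqrt(T) = 1.1200 * 0.9588697806 * 0.3405092939 * 1.4142135624 = 0.517156


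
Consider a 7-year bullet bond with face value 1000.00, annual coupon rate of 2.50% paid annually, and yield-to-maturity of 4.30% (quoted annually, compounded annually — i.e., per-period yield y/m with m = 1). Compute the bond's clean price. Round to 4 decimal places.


Coupon per period c = face * coupon_rate / m = 25.000000
Periods per year m = 1; per-period yield y/m = 0.043000
Number of cashflows N = 7
Cashflows (t years, CF_t, discount factor 1/(1+y/m)^(m*t), PV):
  t = 1.0000: CF_t = 25.000000, DF = 0.958773, PV = 23.969319
  t = 2.0000: CF_t = 25.000000, DF = 0.919245, PV = 22.981131
  t = 3.0000: CF_t = 25.000000, DF = 0.881347, PV = 22.033682
  t = 4.0000: CF_t = 25.000000, DF = 0.845012, PV = 21.125295
  t = 5.0000: CF_t = 25.000000, DF = 0.810174, PV = 20.254357
  t = 6.0000: CF_t = 25.000000, DF = 0.776773, PV = 19.419326
  t = 7.0000: CF_t = 1025.000000, DF = 0.744749, PV = 763.367571
Price P = sum_t PV_t = 893.150681

Answer: Price = 893.1507


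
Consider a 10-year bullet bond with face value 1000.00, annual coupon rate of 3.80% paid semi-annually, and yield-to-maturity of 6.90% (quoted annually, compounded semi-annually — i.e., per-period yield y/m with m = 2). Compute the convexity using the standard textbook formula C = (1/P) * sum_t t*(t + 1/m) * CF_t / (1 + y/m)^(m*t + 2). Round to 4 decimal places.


Coupon per period c = face * coupon_rate / m = 19.000000
Periods per year m = 2; per-period yield y/m = 0.034500
Number of cashflows N = 20
Cashflows (t years, CF_t, discount factor 1/(1+y/m)^(m*t), PV):
  t = 0.5000: CF_t = 19.000000, DF = 0.966651, PV = 18.366361
  t = 1.0000: CF_t = 19.000000, DF = 0.934413, PV = 17.753853
  t = 1.5000: CF_t = 19.000000, DF = 0.903251, PV = 17.161772
  t = 2.0000: CF_t = 19.000000, DF = 0.873128, PV = 16.589436
  t = 2.5000: CF_t = 19.000000, DF = 0.844010, PV = 16.036188
  t = 3.0000: CF_t = 19.000000, DF = 0.815863, PV = 15.501390
  t = 3.5000: CF_t = 19.000000, DF = 0.788654, PV = 14.984427
  t = 4.0000: CF_t = 19.000000, DF = 0.762353, PV = 14.484705
  t = 4.5000: CF_t = 19.000000, DF = 0.736929, PV = 14.001648
  t = 5.0000: CF_t = 19.000000, DF = 0.712353, PV = 13.534701
  t = 5.5000: CF_t = 19.000000, DF = 0.688596, PV = 13.083326
  t = 6.0000: CF_t = 19.000000, DF = 0.665632, PV = 12.647004
  t = 6.5000: CF_t = 19.000000, DF = 0.643433, PV = 12.225234
  t = 7.0000: CF_t = 19.000000, DF = 0.621975, PV = 11.817529
  t = 7.5000: CF_t = 19.000000, DF = 0.601233, PV = 11.423421
  t = 8.0000: CF_t = 19.000000, DF = 0.581182, PV = 11.042456
  t = 8.5000: CF_t = 19.000000, DF = 0.561800, PV = 10.674196
  t = 9.0000: CF_t = 19.000000, DF = 0.543064, PV = 10.318218
  t = 9.5000: CF_t = 19.000000, DF = 0.524953, PV = 9.974111
  t = 10.0000: CF_t = 1019.000000, DF = 0.507446, PV = 517.087791
Price P = sum_t PV_t = 778.707763
Convexity numerator sum_t t*(t + 1/m) * CF_t / (1+y/m)^(m*t + 2):
  t = 0.5000: term = 8.580886
  t = 1.0000: term = 24.884154
  t = 1.5000: term = 48.108563
  t = 2.0000: term = 77.506948
  t = 2.5000: term = 112.383201
  t = 3.0000: term = 152.089398
  t = 3.5000: term = 196.023068
  t = 4.0000: term = 243.624610
  t = 4.5000: term = 294.374830
  t = 5.0000: term = 347.792614
  t = 5.5000: term = 403.432708
  t = 6.0000: term = 460.883625
  t = 6.5000: term = 519.765647
  t = 7.0000: term = 579.728945
  t = 7.5000: term = 640.451779
  t = 8.0000: term = 701.638811
  t = 8.5000: term = 763.019489
  t = 9.0000: term = 824.346533
  t = 9.5000: term = 885.394482
  t = 10.0000: term = 50733.239333
Convexity = (1/P) * sum = 58017.269623 / 778.707763 = 74.504548

Answer: Convexity = 74.5045


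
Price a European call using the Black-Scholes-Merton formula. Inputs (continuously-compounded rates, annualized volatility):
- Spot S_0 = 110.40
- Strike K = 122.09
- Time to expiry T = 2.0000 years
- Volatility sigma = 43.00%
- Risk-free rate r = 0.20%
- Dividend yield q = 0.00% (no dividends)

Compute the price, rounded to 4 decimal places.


Answer: Price = 22.4514

Derivation:
d1 = (ln(S/K) + (r - q + 0.5*sigma^2) * T) / (sigma * sqrt(T)) = 0.14512406
d2 = d1 - sigma * sqrt(T) = -0.46298777
exp(-rT) = 0.99600799; exp(-qT) = 1.00000000
C = S_0 * exp(-qT) * N(d1) - K * exp(-rT) * N(d2)
N(d1) = 0.55769354; N(d2) = 0.32168657
C = 110.4000 * 1.00000000 * 0.55769354 - 122.0900 * 0.99600799 * 0.32168657 = 22.4514


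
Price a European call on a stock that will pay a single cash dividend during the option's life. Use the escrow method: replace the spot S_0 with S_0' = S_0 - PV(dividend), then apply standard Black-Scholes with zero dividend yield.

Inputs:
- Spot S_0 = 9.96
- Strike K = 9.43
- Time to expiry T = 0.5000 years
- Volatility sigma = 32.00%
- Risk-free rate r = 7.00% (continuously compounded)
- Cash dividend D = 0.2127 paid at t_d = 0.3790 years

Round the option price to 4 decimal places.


Answer: Price = 1.2116

Derivation:
PV(D) = D * exp(-r * t_d) = 0.2127 * 0.97381883 = 0.20713126
S_0' = S_0 - PV(D) = 9.9600 - 0.20713126 = 9.75286874
d1 = (ln(S_0'/K) + (r + sigma^2/2)*T) / (sigma*sqrt(T)) = 0.41659803
d2 = d1 - sigma*sqrt(T) = 0.19032386
exp(-rT) = 0.96560542
N(d1) = 0.66151378; N(d2) = 0.57547232
C = S_0' * N(d1) - K * exp(-rT) * N(d2) = 9.75286874 * 0.66151378 - 9.4300 * 0.96560542 * 0.57547232 = 1.2116


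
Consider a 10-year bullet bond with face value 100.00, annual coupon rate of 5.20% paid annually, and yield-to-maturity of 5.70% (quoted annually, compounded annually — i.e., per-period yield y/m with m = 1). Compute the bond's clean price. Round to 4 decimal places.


Answer: Price = 96.2671

Derivation:
Coupon per period c = face * coupon_rate / m = 5.200000
Periods per year m = 1; per-period yield y/m = 0.057000
Number of cashflows N = 10
Cashflows (t years, CF_t, discount factor 1/(1+y/m)^(m*t), PV):
  t = 1.0000: CF_t = 5.200000, DF = 0.946074, PV = 4.919584
  t = 2.0000: CF_t = 5.200000, DF = 0.895056, PV = 4.654289
  t = 3.0000: CF_t = 5.200000, DF = 0.846789, PV = 4.403301
  t = 4.0000: CF_t = 5.200000, DF = 0.801125, PV = 4.165848
  t = 5.0000: CF_t = 5.200000, DF = 0.757923, PV = 3.941199
  t = 6.0000: CF_t = 5.200000, DF = 0.717051, PV = 3.728665
  t = 7.0000: CF_t = 5.200000, DF = 0.678383, PV = 3.527593
  t = 8.0000: CF_t = 5.200000, DF = 0.641801, PV = 3.337363
  t = 9.0000: CF_t = 5.200000, DF = 0.607191, PV = 3.157392
  t = 10.0000: CF_t = 105.200000, DF = 0.574447, PV = 60.431847
Price P = sum_t PV_t = 96.267081


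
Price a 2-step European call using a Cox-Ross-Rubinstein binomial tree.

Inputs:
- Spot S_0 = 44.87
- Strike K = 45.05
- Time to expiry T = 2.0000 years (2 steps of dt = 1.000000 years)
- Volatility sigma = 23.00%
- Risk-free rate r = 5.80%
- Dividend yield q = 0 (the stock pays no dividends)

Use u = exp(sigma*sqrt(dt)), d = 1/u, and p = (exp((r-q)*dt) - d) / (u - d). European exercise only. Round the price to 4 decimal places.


dt = T/N = 1.000000
u = exp(sigma*sqrt(dt)) = 1.258600; d = 1/u = 0.794534
p = (exp((r-q)*dt) - d) / (u - d) = 0.571430
Discount per step: exp(-r*dt) = 0.943650
Stock lattice S(k, i) with i counting down-moves:
  k=0: S(0,0) = 44.8700
  k=1: S(1,0) = 56.4734; S(1,1) = 35.6507
  k=2: S(2,0) = 71.0774; S(2,1) = 44.8700; S(2,2) = 28.3257
Terminal payoffs V(N, i) = max(S_T - K, 0):
  V(2,0) = 26.027400; V(2,1) = 0.000000; V(2,2) = 0.000000
Backward induction: V(k, i) = exp(-r*dt) * [p * V(k+1, i) + (1-p) * V(k+1, i+1)].
  V(1,0) = exp(-r*dt) * [p*26.027400 + (1-p)*0.000000] = 14.034748
  V(1,1) = exp(-r*dt) * [p*0.000000 + (1-p)*0.000000] = 0.000000
  V(0,0) = exp(-r*dt) * [p*14.034748 + (1-p)*0.000000] = 7.567953

Answer: Price = V(0,0) = 7.5680


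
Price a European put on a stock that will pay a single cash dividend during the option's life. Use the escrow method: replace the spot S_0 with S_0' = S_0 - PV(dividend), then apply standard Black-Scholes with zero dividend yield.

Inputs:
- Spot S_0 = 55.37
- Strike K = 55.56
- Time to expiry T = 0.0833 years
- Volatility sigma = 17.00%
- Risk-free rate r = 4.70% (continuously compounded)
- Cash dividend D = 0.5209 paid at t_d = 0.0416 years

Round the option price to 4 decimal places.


Answer: Price = 1.3426

Derivation:
PV(D) = D * exp(-r * t_d) = 0.5209 * 0.99804671 = 0.51988253
S_0' = S_0 - PV(D) = 55.3700 - 0.51988253 = 54.85011747
d1 = (ln(S_0'/K) + (r + sigma^2/2)*T) / (sigma*sqrt(T)) = -0.15775831
d2 = d1 - sigma*sqrt(T) = -0.20682326
exp(-rT) = 0.99609255
N(-d1) = 0.56267637; N(-d2) = 0.58192606
P = K * exp(-rT) * N(-d2) - S_0' * N(-d1) = 55.5600 * 0.99609255 * 0.58192606 - 54.85011747 * 0.56267637 = 1.3426


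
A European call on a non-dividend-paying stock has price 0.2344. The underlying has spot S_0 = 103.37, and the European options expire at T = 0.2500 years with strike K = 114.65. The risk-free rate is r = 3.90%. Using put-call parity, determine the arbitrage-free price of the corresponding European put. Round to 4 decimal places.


Answer: Put price = 10.4020

Derivation:
Put-call parity: C - P = S_0 * exp(-qT) - K * exp(-rT).
S_0 * exp(-qT) = 103.3700 * 1.00000000 = 103.37000000
K * exp(-rT) = 114.6500 * 0.99029738 = 113.53759429
P = C - S*exp(-qT) + K*exp(-rT)
P = 0.2344 - 103.37000000 + 113.53759429 = 10.4020


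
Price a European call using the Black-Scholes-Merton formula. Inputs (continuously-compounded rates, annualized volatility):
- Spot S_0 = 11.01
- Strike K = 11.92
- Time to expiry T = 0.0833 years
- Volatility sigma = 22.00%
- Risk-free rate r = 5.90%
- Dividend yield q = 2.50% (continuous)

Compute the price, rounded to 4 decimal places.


d1 = (ln(S/K) + (r - q + 0.5*sigma^2) * T) / (sigma * sqrt(T)) = -1.17433940
d2 = d1 - sigma * sqrt(T) = -1.23783523
exp(-rT) = 0.99509736; exp(-qT) = 0.99791967
C = S_0 * exp(-qT) * N(d1) - K * exp(-rT) * N(d2)
N(d1) = 0.12012955; N(d2) = 0.10788858
C = 11.0100 * 0.99791967 * 0.12012955 - 11.9200 * 0.99509736 * 0.10788858 = 0.0401

Answer: Price = 0.0401


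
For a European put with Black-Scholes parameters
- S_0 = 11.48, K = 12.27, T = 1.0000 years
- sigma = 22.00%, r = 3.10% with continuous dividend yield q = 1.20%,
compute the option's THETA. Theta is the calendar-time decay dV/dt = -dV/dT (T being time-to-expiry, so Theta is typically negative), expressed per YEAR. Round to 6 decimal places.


d1 = -0.1061403083; d2 = -0.3261403083
phi(d1) = 0.3967014026; exp(-qT) = 0.9880717129; exp(-rT) = 0.9694755731
Theta = -S*exp(-qT)*phi(d1)*sigma/(2*sqrt(T)) + r*K*exp(-rT)*N(-d2) - q*S*exp(-qT)*N(-d1)
N(-d1) = 0.5422644848; N(-d2) = 0.6278408994; sqrt(T) = 1.0000000000
Term 1 = -11.4800 * 0.9880717129 * 0.3967014026 * 0.2200 / (2 * 1.0000000000) = -0.4949790017
Term 2 = 0.0310 * 12.2700 * 0.9694755731 * 0.6278408994 = 0.2315222483
Term 3 = -0.0120 * 11.4800 * 0.9880717129 * 0.5422644848 = -0.0738112843
Theta = -0.4949790017 + (0.2315222483) + (-0.0738112843) = -0.337268

Answer: Theta = -0.337268


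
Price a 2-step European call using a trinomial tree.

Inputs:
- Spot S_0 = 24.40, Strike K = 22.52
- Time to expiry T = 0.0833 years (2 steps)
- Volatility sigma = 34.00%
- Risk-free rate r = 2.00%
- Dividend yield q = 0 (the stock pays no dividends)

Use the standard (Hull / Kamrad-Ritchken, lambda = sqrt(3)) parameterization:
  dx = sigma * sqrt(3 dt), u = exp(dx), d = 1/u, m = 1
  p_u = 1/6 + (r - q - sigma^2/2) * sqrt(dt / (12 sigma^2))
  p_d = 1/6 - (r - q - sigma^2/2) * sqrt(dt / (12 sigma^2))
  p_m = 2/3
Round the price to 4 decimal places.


Answer: Price = V(0,0) = 2.2209

Derivation:
dt = T/N = 0.041650; dx = sigma*sqrt(3*dt) = 0.120184
u = exp(dx) = 1.127704; d = 1/u = 0.886757
p_u = 0.160117, p_m = 0.666667, p_d = 0.173216
Discount per step: exp(-r*dt) = 0.999167
Stock lattice S(k, j) with j the centered position index:
  k=0: S(0,+0) = 24.4000
  k=1: S(1,-1) = 21.6369; S(1,+0) = 24.4000; S(1,+1) = 27.5160
  k=2: S(2,-2) = 19.1867; S(2,-1) = 21.6369; S(2,+0) = 24.4000; S(2,+1) = 27.5160; S(2,+2) = 31.0299
Terminal payoffs V(N, j) = max(S_T - K, 0):
  V(2,-2) = 0.000000; V(2,-1) = 0.000000; V(2,+0) = 1.880000; V(2,+1) = 4.995989; V(2,+2) = 8.509903
Backward induction: V(k, j) = exp(-r*dt) * [p_u * V(k+1, j+1) + p_m * V(k+1, j) + p_d * V(k+1, j-1)]
  V(1,-1) = exp(-r*dt) * [p_u*1.880000 + p_m*0.000000 + p_d*0.000000] = 0.300769
  V(1,+0) = exp(-r*dt) * [p_u*4.995989 + p_m*1.880000 + p_d*0.000000] = 2.051566
  V(1,+1) = exp(-r*dt) * [p_u*8.509903 + p_m*4.995989 + p_d*1.880000] = 5.014706
  V(0,+0) = exp(-r*dt) * [p_u*5.014706 + p_m*2.051566 + p_d*0.300769] = 2.220897


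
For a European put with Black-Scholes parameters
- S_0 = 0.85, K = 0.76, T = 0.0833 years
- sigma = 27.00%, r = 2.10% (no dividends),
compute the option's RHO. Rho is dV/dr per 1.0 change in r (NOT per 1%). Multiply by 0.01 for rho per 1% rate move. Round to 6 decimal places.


d1 = 1.4976061698; d2 = 1.4196794734
phi(d1) = 0.1299831239; exp(-qT) = 1.0000000000; exp(-rT) = 0.9982522291
N(-d2) = 0.0778505083
Rho = -K*T*exp(-rT)*N(-d2) = -0.7600 * 0.0833 * 0.9982522291 * 0.0778505083 = -0.004920

Answer: Rho = -0.004920


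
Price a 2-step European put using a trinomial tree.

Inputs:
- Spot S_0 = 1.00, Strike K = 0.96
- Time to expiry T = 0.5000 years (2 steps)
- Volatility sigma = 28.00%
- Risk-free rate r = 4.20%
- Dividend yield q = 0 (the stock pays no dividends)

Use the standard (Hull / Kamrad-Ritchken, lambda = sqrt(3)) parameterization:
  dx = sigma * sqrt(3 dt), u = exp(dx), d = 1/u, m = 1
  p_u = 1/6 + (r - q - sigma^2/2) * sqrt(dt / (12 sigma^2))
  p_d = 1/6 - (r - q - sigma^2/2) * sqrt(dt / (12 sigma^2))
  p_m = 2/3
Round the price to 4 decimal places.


dt = T/N = 0.250000; dx = sigma*sqrt(3*dt) = 0.242487
u = exp(dx) = 1.274415; d = 1/u = 0.784674
p_u = 0.168110, p_m = 0.666667, p_d = 0.165223
Discount per step: exp(-r*dt) = 0.989555
Stock lattice S(k, j) with j the centered position index:
  k=0: S(0,+0) = 1.0000
  k=1: S(1,-1) = 0.7847; S(1,+0) = 1.0000; S(1,+1) = 1.2744
  k=2: S(2,-2) = 0.6157; S(2,-1) = 0.7847; S(2,+0) = 1.0000; S(2,+1) = 1.2744; S(2,+2) = 1.6241
Terminal payoffs V(N, j) = max(K - S_T, 0):
  V(2,-2) = 0.344287; V(2,-1) = 0.175326; V(2,+0) = 0.000000; V(2,+1) = 0.000000; V(2,+2) = 0.000000
Backward induction: V(k, j) = exp(-r*dt) * [p_u * V(k+1, j+1) + p_m * V(k+1, j) + p_d * V(k+1, j-1)]
  V(1,-1) = exp(-r*dt) * [p_u*0.000000 + p_m*0.175326 + p_d*0.344287] = 0.171953
  V(1,+0) = exp(-r*dt) * [p_u*0.000000 + p_m*0.000000 + p_d*0.175326] = 0.028665
  V(1,+1) = exp(-r*dt) * [p_u*0.000000 + p_m*0.000000 + p_d*0.000000] = 0.000000
  V(0,+0) = exp(-r*dt) * [p_u*0.000000 + p_m*0.028665 + p_d*0.171953] = 0.047025

Answer: Price = V(0,0) = 0.0470


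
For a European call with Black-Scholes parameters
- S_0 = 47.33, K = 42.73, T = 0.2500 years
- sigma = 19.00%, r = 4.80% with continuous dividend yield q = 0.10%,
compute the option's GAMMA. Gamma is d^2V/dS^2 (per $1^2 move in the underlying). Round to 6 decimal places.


Answer: Gamma = 0.040742

Derivation:
d1 = 1.2474273080; d2 = 1.1524273080
phi(d1) = 0.1832367993; exp(-qT) = 0.9997500312; exp(-rT) = 0.9880717129
Gamma = exp(-qT) * phi(d1) / (S * sigma * sqrt(T)) = 0.9997500312 * 0.1832367993 / (47.3300 * 0.1900 * 0.5000000000) = 0.040742


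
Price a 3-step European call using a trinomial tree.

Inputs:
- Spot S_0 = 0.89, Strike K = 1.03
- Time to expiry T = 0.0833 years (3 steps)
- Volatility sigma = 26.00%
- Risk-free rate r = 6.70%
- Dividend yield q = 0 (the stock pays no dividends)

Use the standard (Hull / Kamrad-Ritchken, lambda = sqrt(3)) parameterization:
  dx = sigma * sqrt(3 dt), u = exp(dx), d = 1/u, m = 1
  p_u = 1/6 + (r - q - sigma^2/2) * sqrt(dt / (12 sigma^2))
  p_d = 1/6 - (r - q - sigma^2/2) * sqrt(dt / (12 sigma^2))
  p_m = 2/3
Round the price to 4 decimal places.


dt = T/N = 0.027767; dx = sigma*sqrt(3*dt) = 0.075041
u = exp(dx) = 1.077928; d = 1/u = 0.927706
p_u = 0.172809, p_m = 0.666667, p_d = 0.160524
Discount per step: exp(-r*dt) = 0.998141
Stock lattice S(k, j) with j the centered position index:
  k=0: S(0,+0) = 0.8900
  k=1: S(1,-1) = 0.8257; S(1,+0) = 0.8900; S(1,+1) = 0.9594
  k=2: S(2,-2) = 0.7660; S(2,-1) = 0.8257; S(2,+0) = 0.8900; S(2,+1) = 0.9594; S(2,+2) = 1.0341
  k=3: S(3,-3) = 0.7106; S(3,-2) = 0.7660; S(3,-1) = 0.8257; S(3,+0) = 0.8900; S(3,+1) = 0.9594; S(3,+2) = 1.0341; S(3,+3) = 1.1147
Terminal payoffs V(N, j) = max(S_T - K, 0):
  V(3,-3) = 0.000000; V(3,-2) = 0.000000; V(3,-1) = 0.000000; V(3,+0) = 0.000000; V(3,+1) = 0.000000; V(3,+2) = 0.004116; V(3,+3) = 0.084703
Backward induction: V(k, j) = exp(-r*dt) * [p_u * V(k+1, j+1) + p_m * V(k+1, j) + p_d * V(k+1, j-1)]
  V(2,-2) = exp(-r*dt) * [p_u*0.000000 + p_m*0.000000 + p_d*0.000000] = 0.000000
  V(2,-1) = exp(-r*dt) * [p_u*0.000000 + p_m*0.000000 + p_d*0.000000] = 0.000000
  V(2,+0) = exp(-r*dt) * [p_u*0.000000 + p_m*0.000000 + p_d*0.000000] = 0.000000
  V(2,+1) = exp(-r*dt) * [p_u*0.004116 + p_m*0.000000 + p_d*0.000000] = 0.000710
  V(2,+2) = exp(-r*dt) * [p_u*0.084703 + p_m*0.004116 + p_d*0.000000] = 0.017349
  V(1,-1) = exp(-r*dt) * [p_u*0.000000 + p_m*0.000000 + p_d*0.000000] = 0.000000
  V(1,+0) = exp(-r*dt) * [p_u*0.000710 + p_m*0.000000 + p_d*0.000000] = 0.000122
  V(1,+1) = exp(-r*dt) * [p_u*0.017349 + p_m*0.000710 + p_d*0.000000] = 0.003465
  V(0,+0) = exp(-r*dt) * [p_u*0.003465 + p_m*0.000122 + p_d*0.000000] = 0.000679

Answer: Price = V(0,0) = 0.0007


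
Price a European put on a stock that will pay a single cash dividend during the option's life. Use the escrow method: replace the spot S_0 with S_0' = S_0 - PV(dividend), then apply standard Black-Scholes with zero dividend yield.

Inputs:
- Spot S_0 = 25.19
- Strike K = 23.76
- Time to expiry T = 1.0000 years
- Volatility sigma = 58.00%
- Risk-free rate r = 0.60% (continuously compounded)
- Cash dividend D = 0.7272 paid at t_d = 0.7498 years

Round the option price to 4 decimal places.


Answer: Price = 5.0718

Derivation:
PV(D) = D * exp(-r * t_d) = 0.7272 * 0.99551130 = 0.72393582
S_0' = S_0 - PV(D) = 25.1900 - 0.72393582 = 24.46606418
d1 = (ln(S_0'/K) + (r + sigma^2/2)*T) / (sigma*sqrt(T)) = 0.35083367
d2 = d1 - sigma*sqrt(T) = -0.22916633
exp(-rT) = 0.99401796
N(-d1) = 0.36285657; N(-d2) = 0.59063018
P = K * exp(-rT) * N(-d2) - S_0' * N(-d1) = 23.7600 * 0.99401796 * 0.59063018 - 24.46606418 * 0.36285657 = 5.0718


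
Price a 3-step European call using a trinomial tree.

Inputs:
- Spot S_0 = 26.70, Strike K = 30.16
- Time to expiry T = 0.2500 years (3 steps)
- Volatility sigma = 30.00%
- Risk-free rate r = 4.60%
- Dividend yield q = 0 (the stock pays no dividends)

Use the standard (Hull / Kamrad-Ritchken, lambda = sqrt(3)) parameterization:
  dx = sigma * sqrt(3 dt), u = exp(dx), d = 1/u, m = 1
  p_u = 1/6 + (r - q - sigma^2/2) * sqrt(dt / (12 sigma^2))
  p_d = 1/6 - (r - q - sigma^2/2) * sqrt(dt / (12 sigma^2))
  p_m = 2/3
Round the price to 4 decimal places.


dt = T/N = 0.083333; dx = sigma*sqrt(3*dt) = 0.150000
u = exp(dx) = 1.161834; d = 1/u = 0.860708
p_u = 0.166944, p_m = 0.666667, p_d = 0.166389
Discount per step: exp(-r*dt) = 0.996174
Stock lattice S(k, j) with j the centered position index:
  k=0: S(0,+0) = 26.7000
  k=1: S(1,-1) = 22.9809; S(1,+0) = 26.7000; S(1,+1) = 31.0210
  k=2: S(2,-2) = 19.7798; S(2,-1) = 22.9809; S(2,+0) = 26.7000; S(2,+1) = 31.0210; S(2,+2) = 36.0412
  k=3: S(3,-3) = 17.0247; S(3,-2) = 19.7798; S(3,-1) = 22.9809; S(3,+0) = 26.7000; S(3,+1) = 31.0210; S(3,+2) = 36.0412; S(3,+3) = 41.8739
Terminal payoffs V(N, j) = max(S_T - K, 0):
  V(3,-3) = 0.000000; V(3,-2) = 0.000000; V(3,-1) = 0.000000; V(3,+0) = 0.000000; V(3,+1) = 0.860974; V(3,+2) = 5.881230; V(3,+3) = 11.713935
Backward induction: V(k, j) = exp(-r*dt) * [p_u * V(k+1, j+1) + p_m * V(k+1, j) + p_d * V(k+1, j-1)]
  V(2,-2) = exp(-r*dt) * [p_u*0.000000 + p_m*0.000000 + p_d*0.000000] = 0.000000
  V(2,-1) = exp(-r*dt) * [p_u*0.000000 + p_m*0.000000 + p_d*0.000000] = 0.000000
  V(2,+0) = exp(-r*dt) * [p_u*0.860974 + p_m*0.000000 + p_d*0.000000] = 0.143185
  V(2,+1) = exp(-r*dt) * [p_u*5.881230 + p_m*0.860974 + p_d*0.000000] = 1.549869
  V(2,+2) = exp(-r*dt) * [p_u*11.713935 + p_m*5.881230 + p_d*0.860974] = 5.996622
  V(1,-1) = exp(-r*dt) * [p_u*0.143185 + p_m*0.000000 + p_d*0.000000] = 0.023812
  V(1,+0) = exp(-r*dt) * [p_u*1.549869 + p_m*0.143185 + p_d*0.000000] = 0.352843
  V(1,+1) = exp(-r*dt) * [p_u*5.996622 + p_m*1.549869 + p_d*0.143185] = 2.050299
  V(0,+0) = exp(-r*dt) * [p_u*2.050299 + p_m*0.352843 + p_d*0.023812] = 0.579252

Answer: Price = V(0,0) = 0.5793


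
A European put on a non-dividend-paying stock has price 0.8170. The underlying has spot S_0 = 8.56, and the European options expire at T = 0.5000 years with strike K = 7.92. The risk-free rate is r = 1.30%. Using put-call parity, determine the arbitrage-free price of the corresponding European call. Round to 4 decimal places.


Put-call parity: C - P = S_0 * exp(-qT) - K * exp(-rT).
S_0 * exp(-qT) = 8.5600 * 1.00000000 = 8.56000000
K * exp(-rT) = 7.9200 * 0.99352108 = 7.86868695
C = P + S*exp(-qT) - K*exp(-rT)
C = 0.8170 + 8.56000000 - 7.86868695 = 1.5083

Answer: Call price = 1.5083


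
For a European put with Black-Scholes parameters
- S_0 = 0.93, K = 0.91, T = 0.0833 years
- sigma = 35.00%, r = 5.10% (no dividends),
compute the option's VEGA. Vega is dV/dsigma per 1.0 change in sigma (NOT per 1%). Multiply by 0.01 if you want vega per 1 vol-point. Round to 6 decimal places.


Answer: Vega = 0.102128

Derivation:
d1 = 0.3077768334; d2 = 0.2067607456
phi(d1) = 0.3804875498; exp(-qT) = 1.0000000000; exp(-rT) = 0.9957607113
Vega = S * exp(-qT) * phi(d1) * sqrt(T) = 0.9300 * 1.0000000000 * 0.3804875498 * 0.2886173938 = 0.102128


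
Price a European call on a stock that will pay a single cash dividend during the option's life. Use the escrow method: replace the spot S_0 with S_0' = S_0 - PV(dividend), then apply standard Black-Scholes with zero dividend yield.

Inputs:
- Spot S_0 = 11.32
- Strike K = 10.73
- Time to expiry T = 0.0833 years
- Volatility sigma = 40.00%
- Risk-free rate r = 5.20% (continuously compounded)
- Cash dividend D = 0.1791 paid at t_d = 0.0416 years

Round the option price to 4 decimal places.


PV(D) = D * exp(-r * t_d) = 0.1791 * 0.99783914 = 0.17871299
S_0' = S_0 - PV(D) = 11.3200 - 0.17871299 = 11.14128701
d1 = (ln(S_0'/K) + (r + sigma^2/2)*T) / (sigma*sqrt(T)) = 0.42105745
d2 = d1 - sigma*sqrt(T) = 0.30561049
exp(-rT) = 0.99567777
N(d1) = 0.66314343; N(d2) = 0.62004939
C = S_0' * N(d1) - K * exp(-rT) * N(d2) = 11.14128701 * 0.66314343 - 10.7300 * 0.99567777 * 0.62004939 = 0.7639

Answer: Price = 0.7639


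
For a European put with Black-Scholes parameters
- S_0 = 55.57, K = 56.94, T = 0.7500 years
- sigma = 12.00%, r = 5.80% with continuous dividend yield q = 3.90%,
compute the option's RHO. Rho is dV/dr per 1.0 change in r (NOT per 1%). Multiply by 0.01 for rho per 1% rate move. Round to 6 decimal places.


d1 = -0.0452699822; d2 = -0.1491930307
phi(d1) = 0.3985336993; exp(-qT) = 0.9711736407; exp(-rT) = 0.9574325541
N(-d2) = 0.5592993404
Rho = -K*T*exp(-rT)*N(-d2) = -56.9400 * 0.7500 * 0.9574325541 * 0.5592993404 = -22.868160

Answer: Rho = -22.868160


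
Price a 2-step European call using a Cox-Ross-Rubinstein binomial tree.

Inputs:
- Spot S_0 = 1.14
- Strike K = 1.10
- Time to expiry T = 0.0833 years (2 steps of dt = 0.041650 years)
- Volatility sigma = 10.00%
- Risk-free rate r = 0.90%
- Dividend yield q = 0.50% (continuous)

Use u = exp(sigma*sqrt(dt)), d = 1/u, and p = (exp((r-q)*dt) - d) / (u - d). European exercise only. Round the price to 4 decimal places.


Answer: Price = V(0,0) = 0.0418

Derivation:
dt = T/N = 0.041650
u = exp(sigma*sqrt(dt)) = 1.020618; d = 1/u = 0.979799
p = (exp((r-q)*dt) - d) / (u - d) = 0.498980
Discount per step: exp(-r*dt) = 0.999625
Stock lattice S(k, i) with i counting down-moves:
  k=0: S(0,0) = 1.1400
  k=1: S(1,0) = 1.1635; S(1,1) = 1.1170
  k=2: S(2,0) = 1.1875; S(2,1) = 1.1400; S(2,2) = 1.0944
Terminal payoffs V(N, i) = max(S_T - K, 0):
  V(2,0) = 0.087494; V(2,1) = 0.040000; V(2,2) = 0.000000
Backward induction: V(k, i) = exp(-r*dt) * [p * V(k+1, i) + (1-p) * V(k+1, i+1)].
  V(1,0) = exp(-r*dt) * [p*0.087494 + (1-p)*0.040000] = 0.063675
  V(1,1) = exp(-r*dt) * [p*0.040000 + (1-p)*0.000000] = 0.019952
  V(0,0) = exp(-r*dt) * [p*0.063675 + (1-p)*0.019952] = 0.041753


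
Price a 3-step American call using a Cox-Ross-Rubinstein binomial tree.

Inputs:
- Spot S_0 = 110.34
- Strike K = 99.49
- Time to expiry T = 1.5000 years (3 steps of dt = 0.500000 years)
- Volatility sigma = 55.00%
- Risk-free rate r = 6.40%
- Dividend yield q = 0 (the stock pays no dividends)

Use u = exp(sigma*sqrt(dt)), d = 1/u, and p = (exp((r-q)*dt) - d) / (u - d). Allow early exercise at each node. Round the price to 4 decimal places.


dt = T/N = 0.500000
u = exp(sigma*sqrt(dt)) = 1.475370; d = 1/u = 0.677796
p = (exp((r-q)*dt) - d) / (u - d) = 0.444751
Discount per step: exp(-r*dt) = 0.968507
Stock lattice S(k, i) with i counting down-moves:
  k=0: S(0,0) = 110.3400
  k=1: S(1,0) = 162.7923; S(1,1) = 74.7880
  k=2: S(2,0) = 240.1789; S(2,1) = 110.3400; S(2,2) = 50.6910
  k=3: S(3,0) = 354.3527; S(3,1) = 162.7923; S(3,2) = 74.7880; S(3,3) = 34.3582
Terminal payoffs V(N, i) = max(S_T - K, 0):
  V(3,0) = 254.862683; V(3,1) = 63.302313; V(3,2) = 0.000000; V(3,3) = 0.000000
Backward induction: V(k, i) = exp(-r*dt) * [p * V(k+1, i) + (1-p) * V(k+1, i+1)]; then take max(V_cont, immediate exercise) for American.
  V(2,0) = exp(-r*dt) * [p*254.862683 + (1-p)*63.302313] = 143.822157; exercise = 140.688877; V(2,0) = max -> 143.822157
  V(2,1) = exp(-r*dt) * [p*63.302313 + (1-p)*0.000000] = 27.267082; exercise = 10.850000; V(2,1) = max -> 27.267082
  V(2,2) = exp(-r*dt) * [p*0.000000 + (1-p)*0.000000] = 0.000000; exercise = 0.000000; V(2,2) = max -> 0.000000
  V(1,0) = exp(-r*dt) * [p*143.822157 + (1-p)*27.267082] = 76.613730; exercise = 63.302313; V(1,0) = max -> 76.613730
  V(1,1) = exp(-r*dt) * [p*27.267082 + (1-p)*0.000000] = 11.745128; exercise = 0.000000; V(1,1) = max -> 11.745128
  V(0,0) = exp(-r*dt) * [p*76.613730 + (1-p)*11.745128] = 39.316984; exercise = 10.850000; V(0,0) = max -> 39.316984

Answer: Price = V(0,0) = 39.3170


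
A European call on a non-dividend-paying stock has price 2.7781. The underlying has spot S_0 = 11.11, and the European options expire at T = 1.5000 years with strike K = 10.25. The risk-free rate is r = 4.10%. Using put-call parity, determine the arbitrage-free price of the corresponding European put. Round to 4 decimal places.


Answer: Put price = 1.3067

Derivation:
Put-call parity: C - P = S_0 * exp(-qT) - K * exp(-rT).
S_0 * exp(-qT) = 11.1100 * 1.00000000 = 11.11000000
K * exp(-rT) = 10.2500 * 0.94035295 = 9.63861769
P = C - S*exp(-qT) + K*exp(-rT)
P = 2.7781 - 11.11000000 + 9.63861769 = 1.3067


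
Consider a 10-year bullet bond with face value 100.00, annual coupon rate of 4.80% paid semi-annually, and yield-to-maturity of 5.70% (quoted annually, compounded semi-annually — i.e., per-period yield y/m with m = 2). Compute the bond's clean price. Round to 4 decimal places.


Answer: Price = 93.2113

Derivation:
Coupon per period c = face * coupon_rate / m = 2.400000
Periods per year m = 2; per-period yield y/m = 0.028500
Number of cashflows N = 20
Cashflows (t years, CF_t, discount factor 1/(1+y/m)^(m*t), PV):
  t = 0.5000: CF_t = 2.400000, DF = 0.972290, PV = 2.333495
  t = 1.0000: CF_t = 2.400000, DF = 0.945347, PV = 2.268834
  t = 1.5000: CF_t = 2.400000, DF = 0.919152, PV = 2.205964
  t = 2.0000: CF_t = 2.400000, DF = 0.893682, PV = 2.144836
  t = 2.5000: CF_t = 2.400000, DF = 0.868917, PV = 2.085402
  t = 3.0000: CF_t = 2.400000, DF = 0.844840, PV = 2.027615
  t = 3.5000: CF_t = 2.400000, DF = 0.821429, PV = 1.971429
  t = 4.0000: CF_t = 2.400000, DF = 0.798667, PV = 1.916800
  t = 4.5000: CF_t = 2.400000, DF = 0.776536, PV = 1.863685
  t = 5.0000: CF_t = 2.400000, DF = 0.755018, PV = 1.812042
  t = 5.5000: CF_t = 2.400000, DF = 0.734096, PV = 1.761830
  t = 6.0000: CF_t = 2.400000, DF = 0.713754, PV = 1.713009
  t = 6.5000: CF_t = 2.400000, DF = 0.693976, PV = 1.665541
  t = 7.0000: CF_t = 2.400000, DF = 0.674745, PV = 1.619389
  t = 7.5000: CF_t = 2.400000, DF = 0.656048, PV = 1.574515
  t = 8.0000: CF_t = 2.400000, DF = 0.637869, PV = 1.530885
  t = 8.5000: CF_t = 2.400000, DF = 0.620193, PV = 1.488464
  t = 9.0000: CF_t = 2.400000, DF = 0.603007, PV = 1.447218
  t = 9.5000: CF_t = 2.400000, DF = 0.586298, PV = 1.407115
  t = 10.0000: CF_t = 102.400000, DF = 0.570051, PV = 58.373272
Price P = sum_t PV_t = 93.211339


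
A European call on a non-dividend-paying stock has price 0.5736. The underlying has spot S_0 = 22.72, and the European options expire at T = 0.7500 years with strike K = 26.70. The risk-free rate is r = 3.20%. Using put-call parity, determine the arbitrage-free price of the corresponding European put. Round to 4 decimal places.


Answer: Put price = 3.9204

Derivation:
Put-call parity: C - P = S_0 * exp(-qT) - K * exp(-rT).
S_0 * exp(-qT) = 22.7200 * 1.00000000 = 22.72000000
K * exp(-rT) = 26.7000 * 0.97628571 = 26.06682845
P = C - S*exp(-qT) + K*exp(-rT)
P = 0.5736 - 22.72000000 + 26.06682845 = 3.9204


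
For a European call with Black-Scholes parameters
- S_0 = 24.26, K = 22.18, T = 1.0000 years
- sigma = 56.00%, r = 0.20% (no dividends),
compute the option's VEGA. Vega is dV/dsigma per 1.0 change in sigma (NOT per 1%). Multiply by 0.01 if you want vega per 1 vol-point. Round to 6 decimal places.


Answer: Vega = 8.771278

Derivation:
d1 = 0.4436391457; d2 = -0.1163608543
phi(d1) = 0.3615530932; exp(-qT) = 1.0000000000; exp(-rT) = 0.9980019987
Vega = S * exp(-qT) * phi(d1) * sqrt(T) = 24.2600 * 1.0000000000 * 0.3615530932 * 1.0000000000 = 8.771278


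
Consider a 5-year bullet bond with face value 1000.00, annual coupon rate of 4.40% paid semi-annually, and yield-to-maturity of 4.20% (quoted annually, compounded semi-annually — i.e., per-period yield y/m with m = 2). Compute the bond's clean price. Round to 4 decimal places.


Coupon per period c = face * coupon_rate / m = 22.000000
Periods per year m = 2; per-period yield y/m = 0.021000
Number of cashflows N = 10
Cashflows (t years, CF_t, discount factor 1/(1+y/m)^(m*t), PV):
  t = 0.5000: CF_t = 22.000000, DF = 0.979432, PV = 21.547502
  t = 1.0000: CF_t = 22.000000, DF = 0.959287, PV = 21.104312
  t = 1.5000: CF_t = 22.000000, DF = 0.939556, PV = 20.670237
  t = 2.0000: CF_t = 22.000000, DF = 0.920231, PV = 20.245090
  t = 2.5000: CF_t = 22.000000, DF = 0.901304, PV = 19.828688
  t = 3.0000: CF_t = 22.000000, DF = 0.882766, PV = 19.420850
  t = 3.5000: CF_t = 22.000000, DF = 0.864609, PV = 19.021400
  t = 4.0000: CF_t = 22.000000, DF = 0.846826, PV = 18.630167
  t = 4.5000: CF_t = 22.000000, DF = 0.829408, PV = 18.246980
  t = 5.0000: CF_t = 1022.000000, DF = 0.812349, PV = 830.220542
Price P = sum_t PV_t = 1008.935768

Answer: Price = 1008.9358
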